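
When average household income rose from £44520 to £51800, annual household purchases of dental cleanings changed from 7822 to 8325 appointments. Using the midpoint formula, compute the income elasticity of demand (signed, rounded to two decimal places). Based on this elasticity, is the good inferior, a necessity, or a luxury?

0.41; necessity

%ΔQ = (8325 − 7822)/[( 7822 + 8325)/2] = 503/8073.5 = 0.062302…
%ΔIncome = (51800 − 44520)/[( 44520 + 51800)/2] = 7280/48160 = 0.151162…
E_income = (503/8073.5) / (7280/48160) = 0.4121…
0 < E_income < 1 ⇒ normal good, necessity.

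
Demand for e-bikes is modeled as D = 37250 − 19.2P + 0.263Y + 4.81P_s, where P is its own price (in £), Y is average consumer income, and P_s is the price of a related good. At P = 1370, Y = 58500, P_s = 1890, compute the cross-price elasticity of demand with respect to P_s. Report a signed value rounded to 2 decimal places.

0.26

At the given values, D = 37250 − 19.2(1370) + 0.263(58500) + 4.81(1890) = 35422.4.
∂D/∂P_s = 4.81.
E = (4.81) × (1890/35422.4) = 0.2566…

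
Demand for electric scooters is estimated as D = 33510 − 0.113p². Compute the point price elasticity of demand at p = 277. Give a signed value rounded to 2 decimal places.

dD/dp = −2·0.113·p = -62.602. At p = 277, D = 24839.623.
Ed = (dD/dp)·(p/D) = (-62.602) × (277/24839.623) = -0.6981…

-0.70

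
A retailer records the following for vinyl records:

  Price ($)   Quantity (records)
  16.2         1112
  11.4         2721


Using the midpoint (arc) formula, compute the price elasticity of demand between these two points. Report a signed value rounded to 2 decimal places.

%ΔQ = (2721 − 1112) / [(1112 + 2721)/2] = 1609/1916.5 = 0.839551…
%ΔP = (11.4 − 16.2) / [(16.2 + 11.4)/2] = -4.8/13.8 = -0.347826…
Arc Ed = %ΔQ / %ΔP = (1609/1916.5) / (-4.8/13.8) = -2.4137…

-2.41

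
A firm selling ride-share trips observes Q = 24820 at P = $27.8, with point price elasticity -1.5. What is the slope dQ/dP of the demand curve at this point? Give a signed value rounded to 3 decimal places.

-1339.209

Ed = (dQ/dP)·(P/Q) ⇒ dQ/dP = Ed·Q/P = (-1.5)·24820/27.8 = -1339.20863…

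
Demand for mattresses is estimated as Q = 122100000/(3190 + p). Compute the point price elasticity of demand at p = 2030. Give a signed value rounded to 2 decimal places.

dQ/dp = −122100000/(3190 + p)² = -4.481. At p = 2030, Q = 23390.8.
Ed = (dQ/dp)·(p/Q) = (-4.481) × (2030/23390.8) = -0.3888…

-0.39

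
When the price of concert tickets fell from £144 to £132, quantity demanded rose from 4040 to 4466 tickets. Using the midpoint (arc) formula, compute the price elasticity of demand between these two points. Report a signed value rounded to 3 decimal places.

-1.152

%ΔQ = (4466 − 4040) / [(4040 + 4466)/2] = 426/4253 = 0.100164…
%ΔP = (132 − 144) / [(144 + 132)/2] = -12/138 = -0.086956…
Arc Ed = %ΔQ / %ΔP = (426/4253) / (-12/138) = -1.15189…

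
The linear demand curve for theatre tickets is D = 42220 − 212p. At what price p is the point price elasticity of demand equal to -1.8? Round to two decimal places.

Ed = −212p/(42220 − 212p). Set this equal to -1.8:
212p = 1.8·(42220 − 212p) ⇒ 212p(1 + 1.8) = 1.8·42220
p = 1.8·42220 / (212·2.8) = 128.0256…

128.03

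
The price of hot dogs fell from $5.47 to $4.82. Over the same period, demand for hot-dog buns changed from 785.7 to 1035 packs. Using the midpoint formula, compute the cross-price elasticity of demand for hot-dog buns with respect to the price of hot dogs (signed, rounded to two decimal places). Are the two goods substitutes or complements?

%ΔQ_{hot-dog buns} = (1035 − 785.7)/avg = 249.3/910.35 = 0.273850…
%ΔP_{hot dogs} = (4.82 − 5.47)/avg = -0.65/5.145 = -0.126336…
E_cross = (249.3/910.35) / (-0.65/5.145) = -2.1676…
E_cross < 0 ⇒ the goods are complements.

-2.17; complements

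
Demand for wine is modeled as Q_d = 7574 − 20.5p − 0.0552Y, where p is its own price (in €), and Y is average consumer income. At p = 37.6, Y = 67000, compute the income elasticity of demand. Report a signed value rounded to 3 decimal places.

-1.191

At the given values, Q_d = 7574 − 20.5(37.6) − 0.0552(67000) = 3104.8.
∂Q_d/∂Y = -0.0552.
E = (-0.0552) × (67000/3104.8) = -1.19118…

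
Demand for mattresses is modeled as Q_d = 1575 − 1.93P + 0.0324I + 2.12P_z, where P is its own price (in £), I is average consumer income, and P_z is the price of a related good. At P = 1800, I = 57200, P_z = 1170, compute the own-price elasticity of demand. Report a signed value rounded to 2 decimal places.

At the given values, Q_d = 1575 − 1.93(1800) + 0.0324(57200) + 2.12(1170) = 2434.68.
∂Q_d/∂P = −1.93.
E = (-1.93) × (1800/2434.68) = -1.4268…

-1.43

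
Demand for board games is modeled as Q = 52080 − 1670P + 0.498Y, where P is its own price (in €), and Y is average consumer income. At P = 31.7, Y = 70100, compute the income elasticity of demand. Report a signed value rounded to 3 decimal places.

At the given values, Q = 52080 − 1670(31.7) + 0.498(70100) = 34050.8.
∂Q/∂Y = 0.498.
E = (0.498) × (70100/34050.8) = 1.02522…

1.025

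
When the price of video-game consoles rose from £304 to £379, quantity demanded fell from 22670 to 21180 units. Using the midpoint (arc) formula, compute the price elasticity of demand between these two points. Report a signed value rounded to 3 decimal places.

%ΔQ = (21180 − 22670) / [(22670 + 21180)/2] = -1490/21925 = -0.067958…
%ΔP = (379 − 304) / [(304 + 379)/2] = 75/341.5 = 0.219619…
Arc Ed = %ΔQ / %ΔP = (-1490/21925) / (75/341.5) = -0.30943…

-0.309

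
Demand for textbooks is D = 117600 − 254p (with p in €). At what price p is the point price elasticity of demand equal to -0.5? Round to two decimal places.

154.33

Ed = −254p/(117600 − 254p). Set this equal to -0.5:
254p = 0.5·(117600 − 254p) ⇒ 254p(1 + 0.5) = 0.5·117600
p = 0.5·117600 / (254·1.5) = 154.3307…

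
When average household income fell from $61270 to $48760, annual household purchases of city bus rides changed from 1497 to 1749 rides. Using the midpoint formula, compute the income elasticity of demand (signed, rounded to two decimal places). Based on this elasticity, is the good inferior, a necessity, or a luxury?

%ΔQ = (1749 − 1497)/[( 1497 + 1749)/2] = 252/1623 = 0.155268…
%ΔIncome = (48760 − 61270)/[( 61270 + 48760)/2] = -12510/55015 = -0.227392…
E_income = (252/1623) / (-12510/55015) = -0.6828…
E_income < 0 ⇒ inferior good.

-0.68; inferior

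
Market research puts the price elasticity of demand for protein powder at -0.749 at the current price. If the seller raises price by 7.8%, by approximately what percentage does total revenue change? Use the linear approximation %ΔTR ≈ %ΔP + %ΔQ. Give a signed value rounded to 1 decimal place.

%ΔQ ≈ Ed × %ΔP = (-0.749) × (+7.8%) = -5.8422%
%ΔTR ≈ %ΔP + %ΔQ = (+7.8%) + (-5.8422%) = +1.9578%

+2.0%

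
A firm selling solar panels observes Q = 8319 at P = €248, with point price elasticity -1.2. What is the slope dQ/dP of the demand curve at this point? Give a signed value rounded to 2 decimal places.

Ed = (dQ/dP)·(P/Q) ⇒ dQ/dP = Ed·Q/P = (-1.2)·8319/248 = -40.2532…

-40.25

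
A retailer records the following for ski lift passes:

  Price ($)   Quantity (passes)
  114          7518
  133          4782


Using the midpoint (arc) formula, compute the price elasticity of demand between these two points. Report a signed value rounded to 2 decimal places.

%ΔQ = (4782 − 7518) / [(7518 + 4782)/2] = -2736/6150 = -0.444878…
%ΔP = (133 − 114) / [(114 + 133)/2] = 19/123.5 = 0.153846…
Arc Ed = %ΔQ / %ΔP = (-2736/6150) / (19/123.5) = -2.8917…

-2.89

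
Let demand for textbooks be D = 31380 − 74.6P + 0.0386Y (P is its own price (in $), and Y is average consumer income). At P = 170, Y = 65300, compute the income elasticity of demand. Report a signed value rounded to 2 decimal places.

0.12

At the given values, D = 31380 − 74.6(170) + 0.0386(65300) = 21218.58.
∂D/∂Y = 0.0386.
E = (0.0386) × (65300/21218.58) = 0.1187…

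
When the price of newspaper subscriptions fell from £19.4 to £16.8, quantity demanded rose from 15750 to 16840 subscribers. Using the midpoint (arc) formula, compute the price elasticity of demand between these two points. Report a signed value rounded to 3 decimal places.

%ΔQ = (16840 − 15750) / [(15750 + 16840)/2] = 1090/16295 = 0.066891…
%ΔP = (16.8 − 19.4) / [(19.4 + 16.8)/2] = -2.6/18.1 = -0.143646…
Arc Ed = %ΔQ / %ΔP = (1090/16295) / (-2.6/18.1) = -0.46566…

-0.466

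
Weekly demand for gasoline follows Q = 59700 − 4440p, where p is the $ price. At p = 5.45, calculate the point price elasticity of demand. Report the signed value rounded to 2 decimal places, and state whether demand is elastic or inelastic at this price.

-0.68; inelastic

dQ/dp = −4440. At p = 5.45, Q = 59700 − 4440(5.45) = 35502.
Ed = (dQ/dp)·(p/Q) = −4440 × (5.45/35502) = -0.6815…
|Ed| = 0.68 < 1, so demand is inelastic.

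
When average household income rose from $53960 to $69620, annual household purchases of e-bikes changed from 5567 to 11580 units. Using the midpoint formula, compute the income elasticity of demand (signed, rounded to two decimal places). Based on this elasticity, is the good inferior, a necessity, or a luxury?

2.77; luxury

%ΔQ = (11580 − 5567)/[( 5567 + 11580)/2] = 6013/8573.5 = 0.701347…
%ΔIncome = (69620 − 53960)/[( 53960 + 69620)/2] = 15660/61790 = 0.253439…
E_income = (6013/8573.5) / (15660/61790) = 2.7673…
E_income > 1 ⇒ normal good, luxury.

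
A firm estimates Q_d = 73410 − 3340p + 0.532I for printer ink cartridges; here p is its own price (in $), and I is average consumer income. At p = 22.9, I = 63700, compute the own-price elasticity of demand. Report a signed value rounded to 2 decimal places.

At the given values, Q_d = 73410 − 3340(22.9) + 0.532(63700) = 30812.4.
∂Q_d/∂p = −3340.
E = (-3340) × (22.9/30812.4) = -2.4823…

-2.48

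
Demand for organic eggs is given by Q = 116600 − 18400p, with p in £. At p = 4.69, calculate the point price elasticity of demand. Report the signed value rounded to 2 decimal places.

dQ/dp = −18400. At p = 4.69, Q = 116600 − 18400(4.69) = 30304.
Ed = (dQ/dp)·(p/Q) = −18400 × (4.69/30304) = -2.8476…

-2.85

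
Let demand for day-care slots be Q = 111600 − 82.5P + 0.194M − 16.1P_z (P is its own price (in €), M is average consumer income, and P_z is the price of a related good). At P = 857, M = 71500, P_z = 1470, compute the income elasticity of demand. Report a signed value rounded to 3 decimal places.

At the given values, Q = 111600 − 82.5(857) + 0.194(71500) − 16.1(1470) = 31101.5.
∂Q/∂M = 0.194.
E = (0.194) × (71500/31101.5) = 0.44599…

0.446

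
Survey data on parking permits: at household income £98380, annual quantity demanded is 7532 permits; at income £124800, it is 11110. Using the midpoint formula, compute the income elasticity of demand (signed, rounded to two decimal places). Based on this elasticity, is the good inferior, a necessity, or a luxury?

%ΔQ = (11110 − 7532)/[( 7532 + 11110)/2] = 3578/9321 = 0.383864…
%ΔIncome = (124800 − 98380)/[( 98380 + 124800)/2] = 26420/111590 = 0.236759…
E_income = (3578/9321) / (26420/111590) = 1.6213…
E_income > 1 ⇒ normal good, luxury.

1.62; luxury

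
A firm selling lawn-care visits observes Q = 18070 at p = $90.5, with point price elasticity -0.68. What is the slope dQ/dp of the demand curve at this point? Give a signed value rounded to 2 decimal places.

Ed = (dQ/dp)·(p/Q) ⇒ dQ/dp = Ed·Q/p = (-0.68)·18070/90.5 = -135.7745…

-135.77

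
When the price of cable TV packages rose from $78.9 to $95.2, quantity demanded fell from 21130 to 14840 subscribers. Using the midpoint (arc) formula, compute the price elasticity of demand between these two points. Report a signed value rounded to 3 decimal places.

%ΔQ = (14840 − 21130) / [(21130 + 14840)/2] = -6290/17985 = -0.349735…
%ΔP = (95.2 − 78.9) / [(78.9 + 95.2)/2] = 16.3/87.05 = 0.187248…
Arc Ed = %ΔQ / %ΔP = (-6290/17985) / (16.3/87.05) = -1.86776…

-1.868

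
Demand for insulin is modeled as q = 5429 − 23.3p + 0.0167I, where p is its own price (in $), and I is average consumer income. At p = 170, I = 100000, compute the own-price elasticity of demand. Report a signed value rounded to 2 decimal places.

-1.26

At the given values, q = 5429 − 23.3(170) + 0.0167(100000) = 3138.
∂q/∂p = −23.3.
E = (-23.3) × (170/3138) = -1.2622…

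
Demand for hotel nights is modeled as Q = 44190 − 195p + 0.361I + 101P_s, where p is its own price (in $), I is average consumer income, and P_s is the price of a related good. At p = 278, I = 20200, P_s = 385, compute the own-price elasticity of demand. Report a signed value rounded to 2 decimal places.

-1.50

At the given values, Q = 44190 − 195(278) + 0.361(20200) + 101(385) = 36157.2.
∂Q/∂p = −195.
E = (-195) × (278/36157.2) = -1.4992…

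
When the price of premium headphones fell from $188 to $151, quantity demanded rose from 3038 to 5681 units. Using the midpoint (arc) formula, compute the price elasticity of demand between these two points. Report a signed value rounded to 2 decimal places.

%ΔQ = (5681 − 3038) / [(3038 + 5681)/2] = 2643/4359.5 = 0.606262…
%ΔP = (151 − 188) / [(188 + 151)/2] = -37/169.5 = -0.218289…
Arc Ed = %ΔQ / %ΔP = (2643/4359.5) / (-37/169.5) = -2.7773…

-2.78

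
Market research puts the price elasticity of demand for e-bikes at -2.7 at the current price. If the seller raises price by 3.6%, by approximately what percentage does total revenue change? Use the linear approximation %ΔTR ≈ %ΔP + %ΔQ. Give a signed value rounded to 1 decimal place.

-6.1%

%ΔQ ≈ Ed × %ΔP = (-2.7) × (+3.6%) = -9.7200%
%ΔTR ≈ %ΔP + %ΔQ = (+3.6%) + (-9.7200%) = -6.1200%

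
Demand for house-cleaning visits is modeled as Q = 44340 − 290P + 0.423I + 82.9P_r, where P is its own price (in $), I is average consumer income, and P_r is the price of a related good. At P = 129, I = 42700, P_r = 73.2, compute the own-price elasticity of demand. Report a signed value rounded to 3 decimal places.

At the given values, Q = 44340 − 290(129) + 0.423(42700) + 82.9(73.2) = 31060.38.
∂Q/∂P = −290.
E = (-290) × (129/31060.38) = -1.20442…

-1.204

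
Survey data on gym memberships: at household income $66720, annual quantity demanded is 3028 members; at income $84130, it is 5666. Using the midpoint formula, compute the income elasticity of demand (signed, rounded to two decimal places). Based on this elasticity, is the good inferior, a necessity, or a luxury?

%ΔQ = (5666 − 3028)/[( 3028 + 5666)/2] = 2638/4347 = 0.606855…
%ΔIncome = (84130 − 66720)/[( 66720 + 84130)/2] = 17410/75425 = 0.230825…
E_income = (2638/4347) / (17410/75425) = 2.6290…
E_income > 1 ⇒ normal good, luxury.

2.63; luxury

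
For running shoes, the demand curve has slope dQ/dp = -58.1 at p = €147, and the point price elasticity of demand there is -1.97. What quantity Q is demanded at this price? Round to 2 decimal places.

Ed = (dQ/dp)·(p/Q) ⇒ Q = (dQ/dp)·p/Ed = (-58.1)·147/(-1.97) = 4335.3807…

4335.38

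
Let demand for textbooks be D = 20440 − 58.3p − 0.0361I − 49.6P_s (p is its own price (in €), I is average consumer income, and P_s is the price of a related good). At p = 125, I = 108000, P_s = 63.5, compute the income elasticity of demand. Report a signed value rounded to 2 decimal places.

-0.64

At the given values, D = 20440 − 58.3(125) − 0.0361(108000) − 49.6(63.5) = 6104.1.
∂D/∂I = -0.0361.
E = (-0.0361) × (108000/6104.1) = -0.6387…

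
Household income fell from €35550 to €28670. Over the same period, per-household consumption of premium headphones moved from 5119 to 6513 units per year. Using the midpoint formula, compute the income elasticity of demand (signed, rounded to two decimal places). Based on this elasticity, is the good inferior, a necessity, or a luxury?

%ΔQ = (6513 − 5119)/[( 5119 + 6513)/2] = 1394/5816 = 0.239683…
%ΔIncome = (28670 − 35550)/[( 35550 + 28670)/2] = -6880/32110 = -0.214263…
E_income = (1394/5816) / (-6880/32110) = -1.1186…
E_income < 0 ⇒ inferior good.

-1.12; inferior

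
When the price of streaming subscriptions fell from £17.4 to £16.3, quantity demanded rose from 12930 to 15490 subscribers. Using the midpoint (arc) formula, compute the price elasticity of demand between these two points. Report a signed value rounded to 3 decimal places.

-2.760

%ΔQ = (15490 − 12930) / [(12930 + 15490)/2] = 2560/14210 = 0.180154…
%ΔP = (16.3 − 17.4) / [(17.4 + 16.3)/2] = -1.1/16.85 = -0.065281…
Arc Ed = %ΔQ / %ΔP = (2560/14210) / (-1.1/16.85) = -2.75964…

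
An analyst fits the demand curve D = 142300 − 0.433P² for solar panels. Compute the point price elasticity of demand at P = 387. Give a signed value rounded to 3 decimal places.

-1.675

dD/dP = −2·0.433·P = -335.142. At P = 387, D = 77450.023.
Ed = (dD/dP)·(P/D) = (-335.142) × (387/77450.023) = -1.67462…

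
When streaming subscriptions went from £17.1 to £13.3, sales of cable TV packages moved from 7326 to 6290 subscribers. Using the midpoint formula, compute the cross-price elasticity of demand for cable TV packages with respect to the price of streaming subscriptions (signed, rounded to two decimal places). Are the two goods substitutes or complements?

0.61; substitutes

%ΔQ_{cable TV packages} = (6290 − 7326)/avg = -1036/6808 = -0.152173…
%ΔP_{streaming subscriptions} = (13.3 − 17.1)/avg = -3.8/15.2 = -0.25
E_cross = (-1036/6808) / (-3.8/15.2) = 0.6086…
E_cross > 0 ⇒ the goods are substitutes.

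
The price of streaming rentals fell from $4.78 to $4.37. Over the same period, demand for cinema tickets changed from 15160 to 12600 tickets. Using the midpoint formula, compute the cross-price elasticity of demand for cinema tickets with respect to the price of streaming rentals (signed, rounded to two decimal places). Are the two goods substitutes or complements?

2.06; substitutes

%ΔQ_{cinema tickets} = (12600 − 15160)/avg = -2560/13880 = -0.184438…
%ΔP_{streaming rentals} = (4.37 − 4.78)/avg = -0.41/4.575 = -0.089617…
E_cross = (-2560/13880) / (-0.41/4.575) = 2.0580…
E_cross > 0 ⇒ the goods are substitutes.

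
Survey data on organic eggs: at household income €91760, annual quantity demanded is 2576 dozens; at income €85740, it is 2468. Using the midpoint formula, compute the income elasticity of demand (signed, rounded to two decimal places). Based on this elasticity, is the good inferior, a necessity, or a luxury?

0.63; necessity

%ΔQ = (2468 − 2576)/[( 2576 + 2468)/2] = -108/2522 = -0.042823…
%ΔIncome = (85740 − 91760)/[( 91760 + 85740)/2] = -6020/88750 = -0.067830…
E_income = (-108/2522) / (-6020/88750) = 0.6313…
0 < E_income < 1 ⇒ normal good, necessity.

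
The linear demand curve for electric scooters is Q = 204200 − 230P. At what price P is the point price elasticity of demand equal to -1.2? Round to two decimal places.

484.27

Ed = −230P/(204200 − 230P). Set this equal to -1.2:
230P = 1.2·(204200 − 230P) ⇒ 230P(1 + 1.2) = 1.2·204200
P = 1.2·204200 / (230·2.2) = 484.2687…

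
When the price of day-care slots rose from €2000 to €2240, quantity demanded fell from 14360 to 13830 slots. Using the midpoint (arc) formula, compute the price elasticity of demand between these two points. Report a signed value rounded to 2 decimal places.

%ΔQ = (13830 − 14360) / [(14360 + 13830)/2] = -530/14095 = -0.037601…
%ΔP = (2240 − 2000) / [(2000 + 2240)/2] = 240/2120 = 0.113207…
Arc Ed = %ΔQ / %ΔP = (-530/14095) / (240/2120) = -0.3321…

-0.33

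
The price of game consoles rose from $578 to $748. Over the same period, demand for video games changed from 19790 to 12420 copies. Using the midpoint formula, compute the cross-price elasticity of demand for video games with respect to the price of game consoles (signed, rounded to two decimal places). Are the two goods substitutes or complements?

-1.78; complements

%ΔQ_{video games} = (12420 − 19790)/avg = -7370/16105 = -0.457621…
%ΔP_{game consoles} = (748 − 578)/avg = 170/663 = 0.256410…
E_cross = (-7370/16105) / (170/663) = -1.7847…
E_cross < 0 ⇒ the goods are complements.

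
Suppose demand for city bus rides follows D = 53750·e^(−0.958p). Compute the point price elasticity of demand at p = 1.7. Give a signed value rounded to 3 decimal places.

-1.629

dD/dp = −0.958·D = -10103. At p = 1.7, D = 10546.
Ed = (dD/dp)·(p/D) = (-10103) × (1.7/10546) = -1.6286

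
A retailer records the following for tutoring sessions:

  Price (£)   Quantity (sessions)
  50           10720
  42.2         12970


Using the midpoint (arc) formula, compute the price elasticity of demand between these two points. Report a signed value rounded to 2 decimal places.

%ΔQ = (12970 − 10720) / [(10720 + 12970)/2] = 2250/11845 = 0.189953…
%ΔP = (42.2 − 50) / [(50 + 42.2)/2] = -7.8/46.1 = -0.169197…
Arc Ed = %ΔQ / %ΔP = (2250/11845) / (-7.8/46.1) = -1.1226…

-1.12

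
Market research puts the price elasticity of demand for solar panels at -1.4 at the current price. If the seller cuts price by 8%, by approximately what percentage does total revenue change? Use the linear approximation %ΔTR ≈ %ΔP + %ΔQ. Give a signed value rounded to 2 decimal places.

%ΔQ ≈ Ed × %ΔP = (-1.4) × (-8%) = +11.2000%
%ΔTR ≈ %ΔP + %ΔQ = (-8%) + (+11.2000%) = +3.2000%

+3.20%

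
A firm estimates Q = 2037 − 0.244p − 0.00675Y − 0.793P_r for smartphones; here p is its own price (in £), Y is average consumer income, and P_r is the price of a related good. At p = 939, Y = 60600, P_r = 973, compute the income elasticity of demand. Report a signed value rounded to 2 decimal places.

At the given values, Q = 2037 − 0.244(939) − 0.00675(60600) − 0.793(973) = 627.245.
∂Q/∂Y = -0.00675.
E = (-0.00675) × (60600/627.245) = -0.6521…

-0.65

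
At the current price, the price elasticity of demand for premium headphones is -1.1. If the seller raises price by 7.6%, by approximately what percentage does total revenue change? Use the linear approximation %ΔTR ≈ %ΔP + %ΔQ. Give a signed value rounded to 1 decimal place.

-0.8%

%ΔQ ≈ Ed × %ΔP = (-1.1) × (+7.6%) = -8.3600%
%ΔTR ≈ %ΔP + %ΔQ = (+7.6%) + (-8.3600%) = -0.7600%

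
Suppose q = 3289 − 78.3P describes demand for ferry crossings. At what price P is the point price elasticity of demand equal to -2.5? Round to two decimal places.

30.00

Ed = −78.3P/(3289 − 78.3P). Set this equal to -2.5:
78.3P = 2.5·(3289 − 78.3P) ⇒ 78.3P(1 + 2.5) = 2.5·3289
P = 2.5·3289 / (78.3·3.5) = 30.0036…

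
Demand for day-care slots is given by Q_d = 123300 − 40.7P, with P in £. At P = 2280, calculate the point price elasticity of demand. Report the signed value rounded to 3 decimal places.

-3.042

dQ_d/dP = −40.7. At P = 2280, Q_d = 123300 − 40.7(2280) = 30504.
Ed = (dQ_d/dP)·(P/Q_d) = −40.7 × (2280/30504) = -3.04209…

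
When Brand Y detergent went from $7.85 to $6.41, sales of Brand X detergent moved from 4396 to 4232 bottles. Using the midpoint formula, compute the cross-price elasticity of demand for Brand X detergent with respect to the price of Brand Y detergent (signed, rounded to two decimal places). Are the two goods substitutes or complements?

0.19; substitutes

%ΔQ_{Brand X detergent} = (4232 − 4396)/avg = -164/4314 = -0.038015…
%ΔP_{Brand Y detergent} = (6.41 − 7.85)/avg = -1.44/7.13 = -0.201963…
E_cross = (-164/4314) / (-1.44/7.13) = 0.1882…
E_cross > 0 ⇒ the goods are substitutes.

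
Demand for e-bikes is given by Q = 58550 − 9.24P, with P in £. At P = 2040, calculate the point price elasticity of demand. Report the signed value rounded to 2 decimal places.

-0.47

dQ/dP = −9.24. At P = 2040, Q = 58550 − 9.24(2040) = 39700.4.
Ed = (dQ/dP)·(P/Q) = −9.24 × (2040/39700.4) = -0.4747…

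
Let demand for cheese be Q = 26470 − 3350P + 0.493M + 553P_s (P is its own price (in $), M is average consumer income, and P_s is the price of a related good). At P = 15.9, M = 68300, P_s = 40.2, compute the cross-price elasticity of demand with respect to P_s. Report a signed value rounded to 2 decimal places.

0.76

At the given values, Q = 26470 − 3350(15.9) + 0.493(68300) + 553(40.2) = 29107.5.
∂Q/∂P_s = 553.
E = (553) × (40.2/29107.5) = 0.7637…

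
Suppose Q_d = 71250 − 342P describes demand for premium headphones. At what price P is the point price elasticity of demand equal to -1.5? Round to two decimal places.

125.00

Ed = −342P/(71250 − 342P). Set this equal to -1.5:
342P = 1.5·(71250 − 342P) ⇒ 342P(1 + 1.5) = 1.5·71250
P = 1.5·71250 / (342·2.5) = 125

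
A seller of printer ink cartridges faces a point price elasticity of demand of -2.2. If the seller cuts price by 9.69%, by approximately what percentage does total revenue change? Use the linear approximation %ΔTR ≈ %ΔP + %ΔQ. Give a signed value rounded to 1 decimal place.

%ΔQ ≈ Ed × %ΔP = (-2.2) × (-9.69%) = +21.3180%
%ΔTR ≈ %ΔP + %ΔQ = (-9.69%) + (+21.3180%) = +11.6280%

+11.6%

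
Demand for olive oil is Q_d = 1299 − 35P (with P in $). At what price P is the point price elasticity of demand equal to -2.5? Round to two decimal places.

Ed = −35P/(1299 − 35P). Set this equal to -2.5:
35P = 2.5·(1299 − 35P) ⇒ 35P(1 + 2.5) = 2.5·1299
P = 2.5·1299 / (35·3.5) = 26.5102…

26.51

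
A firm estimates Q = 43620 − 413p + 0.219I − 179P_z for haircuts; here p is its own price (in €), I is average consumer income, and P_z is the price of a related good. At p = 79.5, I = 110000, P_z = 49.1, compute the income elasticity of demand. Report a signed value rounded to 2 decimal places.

0.92

At the given values, Q = 43620 − 413(79.5) + 0.219(110000) − 179(49.1) = 26087.6.
∂Q/∂I = 0.219.
E = (0.219) × (110000/26087.6) = 0.9234…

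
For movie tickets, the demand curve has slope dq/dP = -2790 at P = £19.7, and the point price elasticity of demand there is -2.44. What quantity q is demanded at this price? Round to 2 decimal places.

22525.82

Ed = (dq/dP)·(P/q) ⇒ q = (dq/dP)·P/Ed = (-2790)·19.7/(-2.44) = 22525.8196…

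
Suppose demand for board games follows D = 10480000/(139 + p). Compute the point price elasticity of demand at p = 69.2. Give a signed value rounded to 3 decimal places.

-0.332

dD/dp = −10480000/(139 + p)² = -241.769. At p = 69.2, D = 50336.2.
Ed = (dD/dp)·(p/D) = (-241.769) × (69.2/50336.2) = -0.33237…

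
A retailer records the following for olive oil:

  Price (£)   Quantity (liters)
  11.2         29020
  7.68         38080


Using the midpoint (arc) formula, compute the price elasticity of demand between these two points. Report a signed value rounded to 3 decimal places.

-0.724

%ΔQ = (38080 − 29020) / [(29020 + 38080)/2] = 9060/33550 = 0.270044…
%ΔP = (7.68 − 11.2) / [(11.2 + 7.68)/2] = -3.52/9.44 = -0.372881…
Arc Ed = %ΔQ / %ΔP = (9060/33550) / (-3.52/9.44) = -0.72421…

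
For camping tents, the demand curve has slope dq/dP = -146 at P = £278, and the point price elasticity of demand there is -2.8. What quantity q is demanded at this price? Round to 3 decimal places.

14495.714

Ed = (dq/dP)·(P/q) ⇒ q = (dq/dP)·P/Ed = (-146)·278/(-2.8) = 14495.71428…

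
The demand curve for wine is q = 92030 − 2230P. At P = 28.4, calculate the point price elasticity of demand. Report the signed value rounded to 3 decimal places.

-2.207

dq/dP = −2230. At P = 28.4, q = 92030 − 2230(28.4) = 28698.
Ed = (dq/dP)·(P/q) = −2230 × (28.4/28698) = -2.20684…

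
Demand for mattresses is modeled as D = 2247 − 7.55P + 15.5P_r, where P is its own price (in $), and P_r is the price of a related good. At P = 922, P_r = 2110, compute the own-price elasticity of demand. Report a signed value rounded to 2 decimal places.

-0.25

At the given values, D = 2247 − 7.55(922) + 15.5(2110) = 27990.9.
∂D/∂P = −7.55.
E = (-7.55) × (922/27990.9) = -0.2486…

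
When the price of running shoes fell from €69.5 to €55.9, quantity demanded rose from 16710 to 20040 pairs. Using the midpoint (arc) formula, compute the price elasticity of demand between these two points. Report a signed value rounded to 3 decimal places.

-0.835

%ΔQ = (20040 − 16710) / [(16710 + 20040)/2] = 3330/18375 = 0.181224…
%ΔP = (55.9 − 69.5) / [(69.5 + 55.9)/2] = -13.6/62.7 = -0.216905…
Arc Ed = %ΔQ / %ΔP = (3330/18375) / (-13.6/62.7) = -0.83549…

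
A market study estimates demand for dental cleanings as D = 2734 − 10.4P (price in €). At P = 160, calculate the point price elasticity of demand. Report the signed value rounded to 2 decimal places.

dD/dP = −10.4. At P = 160, D = 2734 − 10.4(160) = 1070.
Ed = (dD/dP)·(P/D) = −10.4 × (160/1070) = -1.5551…

-1.56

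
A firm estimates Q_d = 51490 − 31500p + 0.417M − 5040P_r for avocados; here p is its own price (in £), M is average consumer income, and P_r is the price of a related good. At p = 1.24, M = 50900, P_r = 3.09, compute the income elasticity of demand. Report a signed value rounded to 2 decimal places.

1.17

At the given values, Q_d = 51490 − 31500(1.24) + 0.417(50900) − 5040(3.09) = 18081.7.
∂Q_d/∂M = 0.417.
E = (0.417) × (50900/18081.7) = 1.1738…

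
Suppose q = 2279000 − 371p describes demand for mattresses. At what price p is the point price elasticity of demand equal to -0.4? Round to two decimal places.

1755.10

Ed = −371p/(2279000 − 371p). Set this equal to -0.4:
371p = 0.4·(2279000 − 371p) ⇒ 371p(1 + 0.4) = 0.4·2279000
p = 0.4·2279000 / (371·1.4) = 1755.1020…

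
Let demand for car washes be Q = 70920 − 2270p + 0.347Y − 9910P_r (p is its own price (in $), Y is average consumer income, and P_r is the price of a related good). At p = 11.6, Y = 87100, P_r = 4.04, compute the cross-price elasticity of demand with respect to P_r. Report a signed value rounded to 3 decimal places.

At the given values, Q = 70920 − 2270(11.6) + 0.347(87100) − 9910(4.04) = 34775.3.
∂Q/∂P_r = -9910.
E = (-9910) × (4.04/34775.3) = -1.15128…

-1.151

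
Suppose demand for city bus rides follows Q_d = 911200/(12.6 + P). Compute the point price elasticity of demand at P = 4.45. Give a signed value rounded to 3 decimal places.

-0.261

dQ_d/dP = −911200/(12.6 + P)² = -3134.48. At P = 4.45, Q_d = 53442.8.
Ed = (dQ_d/dP)·(P/Q_d) = (-3134.48) × (4.45/53442.8) = -0.26099…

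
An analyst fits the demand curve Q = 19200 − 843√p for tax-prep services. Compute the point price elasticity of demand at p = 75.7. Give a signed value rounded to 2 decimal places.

-0.31

dQ/dp = −843/(2√p) = -48.4451. At p = 75.7, Q = 11865.4.
Ed = (dQ/dp)·(p/Q) = (-48.4451) × (75.7/11865.4) = -0.3090…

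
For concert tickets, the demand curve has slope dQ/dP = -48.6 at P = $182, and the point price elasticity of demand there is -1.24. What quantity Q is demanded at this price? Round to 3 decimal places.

7133.226

Ed = (dQ/dP)·(P/Q) ⇒ Q = (dQ/dP)·P/Ed = (-48.6)·182/(-1.24) = 7133.22580…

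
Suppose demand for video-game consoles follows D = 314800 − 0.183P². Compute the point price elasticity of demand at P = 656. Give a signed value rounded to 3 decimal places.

dD/dP = −2·0.183·P = -240.096. At P = 656, D = 236048.512.
Ed = (dD/dP)·(P/D) = (-240.096) × (656/236048.512) = -0.66724…

-0.667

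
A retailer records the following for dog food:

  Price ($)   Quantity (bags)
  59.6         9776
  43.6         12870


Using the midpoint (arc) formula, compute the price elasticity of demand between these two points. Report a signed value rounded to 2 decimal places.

%ΔQ = (12870 − 9776) / [(9776 + 12870)/2] = 3094/11323 = 0.273249…
%ΔP = (43.6 − 59.6) / [(59.6 + 43.6)/2] = -16/51.6 = -0.310077…
Arc Ed = %ΔQ / %ΔP = (3094/11323) / (-16/51.6) = -0.8812…

-0.88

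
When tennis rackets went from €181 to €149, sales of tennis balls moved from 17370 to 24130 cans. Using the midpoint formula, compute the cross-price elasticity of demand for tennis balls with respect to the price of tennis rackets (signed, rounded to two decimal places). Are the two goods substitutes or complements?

-1.68; complements

%ΔQ_{tennis balls} = (24130 − 17370)/avg = 6760/20750 = 0.325783…
%ΔP_{tennis rackets} = (149 − 181)/avg = -32/165 = -0.193939…
E_cross = (6760/20750) / (-32/165) = -1.6798…
E_cross < 0 ⇒ the goods are complements.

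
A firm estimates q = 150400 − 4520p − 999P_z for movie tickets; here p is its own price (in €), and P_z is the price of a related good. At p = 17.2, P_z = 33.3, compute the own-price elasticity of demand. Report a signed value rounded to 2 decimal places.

-1.97

At the given values, q = 150400 − 4520(17.2) − 999(33.3) = 39389.3.
∂q/∂p = −4520.
E = (-4520) × (17.2/39389.3) = -1.9737…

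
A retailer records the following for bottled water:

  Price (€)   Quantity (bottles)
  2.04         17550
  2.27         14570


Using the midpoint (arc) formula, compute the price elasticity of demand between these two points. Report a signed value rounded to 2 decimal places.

-1.74

%ΔQ = (14570 − 17550) / [(17550 + 14570)/2] = -2980/16060 = -0.185554…
%ΔP = (2.27 − 2.04) / [(2.04 + 2.27)/2] = 0.23/2.155 = 0.106728…
Arc Ed = %ΔQ / %ΔP = (-2980/16060) / (0.23/2.155) = -1.7385…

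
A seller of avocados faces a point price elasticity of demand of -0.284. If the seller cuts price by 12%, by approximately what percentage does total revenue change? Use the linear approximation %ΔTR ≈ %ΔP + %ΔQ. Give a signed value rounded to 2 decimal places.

%ΔQ ≈ Ed × %ΔP = (-0.284) × (-12%) = +3.4080%
%ΔTR ≈ %ΔP + %ΔQ = (-12%) + (+3.4080%) = -8.5920%

-8.59%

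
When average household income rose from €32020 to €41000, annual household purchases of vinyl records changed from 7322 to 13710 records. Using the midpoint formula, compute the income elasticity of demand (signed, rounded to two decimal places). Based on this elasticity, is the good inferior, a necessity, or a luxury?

2.47; luxury

%ΔQ = (13710 − 7322)/[( 7322 + 13710)/2] = 6388/10516 = 0.607455…
%ΔIncome = (41000 − 32020)/[( 32020 + 41000)/2] = 8980/36510 = 0.245960…
E_income = (6388/10516) / (8980/36510) = 2.4697…
E_income > 1 ⇒ normal good, luxury.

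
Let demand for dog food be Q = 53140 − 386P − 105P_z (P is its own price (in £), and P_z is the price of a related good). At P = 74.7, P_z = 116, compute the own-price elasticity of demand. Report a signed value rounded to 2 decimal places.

-2.38

At the given values, Q = 53140 − 386(74.7) − 105(116) = 12125.8.
∂Q/∂P = −386.
E = (-386) × (74.7/12125.8) = -2.3779…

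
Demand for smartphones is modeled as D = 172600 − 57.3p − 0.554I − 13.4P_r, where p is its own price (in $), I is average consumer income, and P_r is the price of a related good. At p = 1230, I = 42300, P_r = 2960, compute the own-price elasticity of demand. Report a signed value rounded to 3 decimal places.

-1.806

At the given values, D = 172600 − 57.3(1230) − 0.554(42300) − 13.4(2960) = 39022.8.
∂D/∂p = −57.3.
E = (-57.3) × (1230/39022.8) = -1.80609…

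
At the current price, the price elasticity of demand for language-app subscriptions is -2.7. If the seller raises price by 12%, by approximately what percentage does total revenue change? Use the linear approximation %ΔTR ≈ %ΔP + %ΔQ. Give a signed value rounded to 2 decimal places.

%ΔQ ≈ Ed × %ΔP = (-2.7) × (+12%) = -32.4000%
%ΔTR ≈ %ΔP + %ΔQ = (+12%) + (-32.4000%) = -20.4000%

-20.40%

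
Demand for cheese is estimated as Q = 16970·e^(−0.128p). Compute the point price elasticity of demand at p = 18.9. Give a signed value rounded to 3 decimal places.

dQ/dp = −0.128·Q = -193.307. At p = 18.9, Q = 1510.21.
Ed = (dQ/dp)·(p/Q) = (-193.307) × (18.9/1510.21) = -2.4192

-2.419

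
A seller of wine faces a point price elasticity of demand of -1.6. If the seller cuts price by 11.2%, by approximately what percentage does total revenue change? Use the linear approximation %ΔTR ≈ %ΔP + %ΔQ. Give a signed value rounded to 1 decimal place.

+6.7%

%ΔQ ≈ Ed × %ΔP = (-1.6) × (-11.2%) = +17.9200%
%ΔTR ≈ %ΔP + %ΔQ = (-11.2%) + (+17.9200%) = +6.7200%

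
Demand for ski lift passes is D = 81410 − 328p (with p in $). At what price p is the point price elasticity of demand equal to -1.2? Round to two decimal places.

135.38

Ed = −328p/(81410 − 328p). Set this equal to -1.2:
328p = 1.2·(81410 − 328p) ⇒ 328p(1 + 1.2) = 1.2·81410
p = 1.2·81410 / (328·2.2) = 135.3824…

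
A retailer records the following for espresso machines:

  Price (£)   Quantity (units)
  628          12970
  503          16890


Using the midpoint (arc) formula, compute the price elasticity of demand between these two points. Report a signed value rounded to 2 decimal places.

%ΔQ = (16890 − 12970) / [(12970 + 16890)/2] = 3920/14930 = 0.262558…
%ΔP = (503 − 628) / [(628 + 503)/2] = -125/565.5 = -0.221043…
Arc Ed = %ΔQ / %ΔP = (3920/14930) / (-125/565.5) = -1.1878…

-1.19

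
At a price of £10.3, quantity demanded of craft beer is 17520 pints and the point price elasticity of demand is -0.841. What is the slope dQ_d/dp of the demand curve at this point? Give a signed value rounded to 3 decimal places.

-1430.517

Ed = (dQ_d/dp)·(p/Q_d) ⇒ dQ_d/dp = Ed·Q_d/p = (-0.841)·17520/10.3 = -1430.51650…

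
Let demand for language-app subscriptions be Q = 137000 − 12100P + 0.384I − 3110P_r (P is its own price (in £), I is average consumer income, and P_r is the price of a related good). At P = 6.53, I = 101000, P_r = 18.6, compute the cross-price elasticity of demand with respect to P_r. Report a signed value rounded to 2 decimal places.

-1.49

At the given values, Q = 137000 − 12100(6.53) + 0.384(101000) − 3110(18.6) = 38925.
∂Q/∂P_r = -3110.
E = (-3110) × (18.6/38925) = -1.4860…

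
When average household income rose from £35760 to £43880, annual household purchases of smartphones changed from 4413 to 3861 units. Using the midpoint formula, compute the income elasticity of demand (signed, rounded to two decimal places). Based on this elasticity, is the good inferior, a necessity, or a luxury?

%ΔQ = (3861 − 4413)/[( 4413 + 3861)/2] = -552/4137 = -0.133430…
%ΔIncome = (43880 − 35760)/[( 35760 + 43880)/2] = 8120/39820 = 0.203917…
E_income = (-552/4137) / (8120/39820) = -0.6543…
E_income < 0 ⇒ inferior good.

-0.65; inferior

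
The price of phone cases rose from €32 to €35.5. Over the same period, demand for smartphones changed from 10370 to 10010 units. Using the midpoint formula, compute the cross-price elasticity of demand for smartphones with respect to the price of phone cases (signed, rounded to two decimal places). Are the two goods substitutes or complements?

-0.34; complements

%ΔQ_{smartphones} = (10010 − 10370)/avg = -360/10190 = -0.035328…
%ΔP_{phone cases} = (35.5 − 32)/avg = 3.5/33.75 = 0.103703…
E_cross = (-360/10190) / (3.5/33.75) = -0.3406…
E_cross < 0 ⇒ the goods are complements.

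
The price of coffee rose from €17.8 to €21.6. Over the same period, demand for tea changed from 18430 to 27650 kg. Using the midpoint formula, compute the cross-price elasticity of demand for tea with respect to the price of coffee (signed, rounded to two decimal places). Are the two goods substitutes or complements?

2.07; substitutes

%ΔQ_{tea} = (27650 − 18430)/avg = 9220/23040 = 0.400173…
%ΔP_{coffee} = (21.6 − 17.8)/avg = 3.8/19.7 = 0.192893…
E_cross = (9220/23040) / (3.8/19.7) = 2.0745…
E_cross > 0 ⇒ the goods are substitutes.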